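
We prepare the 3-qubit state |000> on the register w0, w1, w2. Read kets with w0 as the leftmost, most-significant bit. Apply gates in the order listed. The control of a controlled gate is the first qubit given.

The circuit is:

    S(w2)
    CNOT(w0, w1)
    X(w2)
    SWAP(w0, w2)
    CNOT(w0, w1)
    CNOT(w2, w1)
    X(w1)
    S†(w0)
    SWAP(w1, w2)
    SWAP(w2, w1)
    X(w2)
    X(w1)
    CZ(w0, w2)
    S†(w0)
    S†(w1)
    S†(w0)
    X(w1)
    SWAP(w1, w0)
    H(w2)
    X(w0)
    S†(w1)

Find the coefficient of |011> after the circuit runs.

The final state's coefficient on |011> equals 0.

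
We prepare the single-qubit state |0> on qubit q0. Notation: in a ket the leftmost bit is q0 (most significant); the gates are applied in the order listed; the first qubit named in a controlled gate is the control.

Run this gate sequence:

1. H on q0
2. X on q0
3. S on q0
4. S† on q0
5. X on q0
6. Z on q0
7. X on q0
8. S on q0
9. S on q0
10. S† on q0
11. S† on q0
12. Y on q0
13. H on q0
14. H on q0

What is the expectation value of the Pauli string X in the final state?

The expectation value of X is 1.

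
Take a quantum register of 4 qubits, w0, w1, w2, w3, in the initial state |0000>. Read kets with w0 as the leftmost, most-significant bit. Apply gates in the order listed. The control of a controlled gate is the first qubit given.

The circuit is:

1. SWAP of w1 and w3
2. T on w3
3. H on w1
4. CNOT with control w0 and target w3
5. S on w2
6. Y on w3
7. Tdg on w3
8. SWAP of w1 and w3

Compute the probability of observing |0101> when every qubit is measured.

Outcome |0101> occurs with probability 1/2.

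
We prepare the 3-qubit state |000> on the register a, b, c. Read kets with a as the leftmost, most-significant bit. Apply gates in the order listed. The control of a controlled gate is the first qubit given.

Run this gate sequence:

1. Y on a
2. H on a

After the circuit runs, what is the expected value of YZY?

In the final state, YZY has expectation 0.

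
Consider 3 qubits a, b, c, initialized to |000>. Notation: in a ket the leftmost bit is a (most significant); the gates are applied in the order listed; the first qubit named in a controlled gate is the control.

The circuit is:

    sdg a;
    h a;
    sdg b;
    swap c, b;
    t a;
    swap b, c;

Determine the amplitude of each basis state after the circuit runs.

The resulting statevector has amplitude sqrt(2)/2 on |000>, sqrt(2)*exp(I*pi/4)/2 on |100>, and 0 on every other basis state.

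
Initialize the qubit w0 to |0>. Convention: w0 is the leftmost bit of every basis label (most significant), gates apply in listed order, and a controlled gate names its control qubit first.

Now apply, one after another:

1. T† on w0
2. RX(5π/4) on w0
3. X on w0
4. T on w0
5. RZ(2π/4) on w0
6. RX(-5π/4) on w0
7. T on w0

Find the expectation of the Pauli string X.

The expectation value of X is 1/4 + sqrt(2)/2.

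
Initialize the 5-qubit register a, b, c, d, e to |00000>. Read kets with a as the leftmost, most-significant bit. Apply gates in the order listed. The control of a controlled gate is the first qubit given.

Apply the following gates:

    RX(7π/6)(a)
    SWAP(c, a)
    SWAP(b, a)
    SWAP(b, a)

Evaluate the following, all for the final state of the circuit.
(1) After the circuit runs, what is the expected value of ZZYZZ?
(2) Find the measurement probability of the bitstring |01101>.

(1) In the final state, ZZYZZ has expectation 1/2. Key observation: steps 3-4 multiply out to the identity, so the circuit reduces to the remaining gates.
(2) A full measurement returns |01101> with probability 0.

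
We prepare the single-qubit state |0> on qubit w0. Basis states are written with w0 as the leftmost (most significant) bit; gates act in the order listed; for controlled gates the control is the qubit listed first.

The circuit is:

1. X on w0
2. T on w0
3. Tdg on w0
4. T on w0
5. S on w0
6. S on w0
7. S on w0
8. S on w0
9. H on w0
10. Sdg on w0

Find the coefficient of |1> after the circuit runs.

The final state's coefficient on |1> equals sqrt(2)*exp(3*I*pi/4)/2. Key observation: steps 5-8 multiply out to the identity, so the circuit reduces to the remaining gates.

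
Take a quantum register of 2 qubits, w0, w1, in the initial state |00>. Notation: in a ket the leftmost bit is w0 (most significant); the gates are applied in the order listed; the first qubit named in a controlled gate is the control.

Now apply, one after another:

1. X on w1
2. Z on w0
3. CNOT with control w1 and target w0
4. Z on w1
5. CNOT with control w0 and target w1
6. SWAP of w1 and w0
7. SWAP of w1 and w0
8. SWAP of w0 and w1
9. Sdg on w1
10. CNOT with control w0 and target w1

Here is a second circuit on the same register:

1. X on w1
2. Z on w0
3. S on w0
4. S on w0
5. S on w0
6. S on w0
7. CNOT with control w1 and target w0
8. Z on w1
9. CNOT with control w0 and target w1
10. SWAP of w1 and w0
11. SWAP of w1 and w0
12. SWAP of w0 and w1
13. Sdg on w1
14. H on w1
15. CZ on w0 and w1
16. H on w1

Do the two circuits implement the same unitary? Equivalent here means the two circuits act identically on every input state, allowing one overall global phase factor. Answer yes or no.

Yes, they are equivalent — the unitaries differ by at most a global phase.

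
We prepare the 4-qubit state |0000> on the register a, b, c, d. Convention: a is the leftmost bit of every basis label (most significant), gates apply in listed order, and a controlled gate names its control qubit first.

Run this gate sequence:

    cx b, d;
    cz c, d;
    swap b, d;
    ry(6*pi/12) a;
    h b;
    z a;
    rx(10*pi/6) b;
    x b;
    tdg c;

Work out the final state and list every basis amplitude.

The final amplitudes are -sqrt(3)/4 - I/4 on |0000>, -sqrt(3)/4 - I/4 on |0100>, sqrt(3)/4 + I/4 on |1000>, sqrt(3)/4 + I/4 on |1100>, and 0 on every other basis state.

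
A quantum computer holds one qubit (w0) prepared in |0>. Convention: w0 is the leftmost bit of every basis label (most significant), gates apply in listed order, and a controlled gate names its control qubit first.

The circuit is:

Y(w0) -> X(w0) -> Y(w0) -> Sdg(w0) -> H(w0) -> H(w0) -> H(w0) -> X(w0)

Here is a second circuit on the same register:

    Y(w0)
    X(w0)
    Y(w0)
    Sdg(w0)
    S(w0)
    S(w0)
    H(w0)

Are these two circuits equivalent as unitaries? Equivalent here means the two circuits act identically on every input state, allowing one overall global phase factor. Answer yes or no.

Yes: on every input state the two circuits agree up to one overall phase factor.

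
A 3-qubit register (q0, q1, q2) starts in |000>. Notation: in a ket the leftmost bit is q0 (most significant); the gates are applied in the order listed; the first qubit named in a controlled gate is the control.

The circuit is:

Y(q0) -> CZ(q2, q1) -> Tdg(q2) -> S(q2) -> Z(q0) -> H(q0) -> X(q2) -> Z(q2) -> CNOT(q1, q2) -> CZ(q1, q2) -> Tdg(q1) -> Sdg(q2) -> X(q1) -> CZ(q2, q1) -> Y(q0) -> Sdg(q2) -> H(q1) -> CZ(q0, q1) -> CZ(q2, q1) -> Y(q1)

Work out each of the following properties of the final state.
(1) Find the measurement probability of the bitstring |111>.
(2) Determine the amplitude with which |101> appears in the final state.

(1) Outcome |111> occurs with probability 1/4.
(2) The amplitude on |101> is -I/2.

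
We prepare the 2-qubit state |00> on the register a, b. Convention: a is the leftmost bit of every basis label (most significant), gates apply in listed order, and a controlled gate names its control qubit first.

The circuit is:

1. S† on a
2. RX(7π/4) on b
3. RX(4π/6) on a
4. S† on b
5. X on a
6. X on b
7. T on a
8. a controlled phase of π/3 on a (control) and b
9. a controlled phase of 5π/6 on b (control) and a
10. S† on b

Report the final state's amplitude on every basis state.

The final amplitudes are I*sqrt(6 - 3*sqrt(2))/4 on |00>, sqrt(3*sqrt(2) + 6)/4 on |01>, -sqrt(2 - sqrt(2))*exp(I*pi/4)/4 on |10>, -sqrt(sqrt(2) + 2)*exp(11*I*pi/12)/4 on |11>.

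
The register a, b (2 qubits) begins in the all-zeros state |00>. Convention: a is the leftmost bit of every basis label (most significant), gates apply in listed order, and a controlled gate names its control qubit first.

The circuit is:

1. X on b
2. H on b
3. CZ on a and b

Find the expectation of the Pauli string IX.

The observable IX averages to -1.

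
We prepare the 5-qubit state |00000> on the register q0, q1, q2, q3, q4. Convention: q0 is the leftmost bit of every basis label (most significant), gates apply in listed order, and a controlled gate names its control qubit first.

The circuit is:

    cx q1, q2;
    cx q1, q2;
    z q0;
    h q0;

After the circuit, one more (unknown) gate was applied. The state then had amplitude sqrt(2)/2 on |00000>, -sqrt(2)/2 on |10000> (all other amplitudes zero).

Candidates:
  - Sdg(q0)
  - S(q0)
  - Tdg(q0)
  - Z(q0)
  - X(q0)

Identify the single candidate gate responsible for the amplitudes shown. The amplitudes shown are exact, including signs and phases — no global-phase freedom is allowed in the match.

The applied gate was Z(q0). Key observation: the block from step 1 through step 2 cancels to the identity and can be dropped.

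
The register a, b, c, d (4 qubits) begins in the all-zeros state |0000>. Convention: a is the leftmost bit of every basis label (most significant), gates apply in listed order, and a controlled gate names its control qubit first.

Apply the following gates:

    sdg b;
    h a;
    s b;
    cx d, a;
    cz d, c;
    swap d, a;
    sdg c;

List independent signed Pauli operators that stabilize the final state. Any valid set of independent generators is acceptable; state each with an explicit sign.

The stabilizer group can be generated by +IIIX, +ZIII, +IZII, +IIZI, among other valid generating sets.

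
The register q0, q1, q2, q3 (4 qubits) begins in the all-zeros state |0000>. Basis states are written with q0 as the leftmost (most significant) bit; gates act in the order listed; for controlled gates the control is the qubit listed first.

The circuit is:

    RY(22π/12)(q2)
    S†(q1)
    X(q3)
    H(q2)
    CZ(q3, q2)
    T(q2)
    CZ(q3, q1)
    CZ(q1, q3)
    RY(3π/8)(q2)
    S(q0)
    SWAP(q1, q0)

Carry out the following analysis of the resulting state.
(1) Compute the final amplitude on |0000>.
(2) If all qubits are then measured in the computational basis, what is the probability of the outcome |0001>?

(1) The amplitude on |0000> is 0.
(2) The probability of measuring |0001> is -sqrt(2 - sqrt(2))/8 + sqrt(6*sqrt(2) + 12)/16 + 1/2.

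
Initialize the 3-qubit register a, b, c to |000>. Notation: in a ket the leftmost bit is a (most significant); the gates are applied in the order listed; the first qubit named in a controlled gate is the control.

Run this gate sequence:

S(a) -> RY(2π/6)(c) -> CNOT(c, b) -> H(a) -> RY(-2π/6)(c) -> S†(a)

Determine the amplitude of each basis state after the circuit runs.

After the circuit, the state carries amplitude 3*sqrt(2)/8 on |000>, -sqrt(6)/8 on |001>, sqrt(2)/8 on |010>, sqrt(6)/8 on |011>, -3*sqrt(2)*I/8 on |100>, sqrt(6)*I/8 on |101>, -sqrt(2)*I/8 on |110>, -sqrt(6)*I/8 on |111>.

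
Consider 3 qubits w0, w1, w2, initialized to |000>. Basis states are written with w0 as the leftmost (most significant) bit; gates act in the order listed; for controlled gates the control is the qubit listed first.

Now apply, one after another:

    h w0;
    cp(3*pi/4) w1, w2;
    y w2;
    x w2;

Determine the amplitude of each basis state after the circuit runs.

After the circuit, the state carries amplitude sqrt(2)*I/2 on |000>, sqrt(2)*I/2 on |100>, and 0 on every other basis state.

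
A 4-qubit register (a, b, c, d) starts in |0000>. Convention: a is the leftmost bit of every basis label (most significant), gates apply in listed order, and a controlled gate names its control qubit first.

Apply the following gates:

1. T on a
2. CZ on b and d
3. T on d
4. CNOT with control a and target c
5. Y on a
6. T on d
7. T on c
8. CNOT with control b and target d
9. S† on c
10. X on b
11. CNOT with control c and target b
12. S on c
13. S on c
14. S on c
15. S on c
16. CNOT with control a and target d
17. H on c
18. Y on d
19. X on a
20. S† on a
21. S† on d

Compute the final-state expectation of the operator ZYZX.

The observable ZYZX averages to 0. Key observation: gates 12-15 undo each other exactly, leaving only the rest of the circuit to track.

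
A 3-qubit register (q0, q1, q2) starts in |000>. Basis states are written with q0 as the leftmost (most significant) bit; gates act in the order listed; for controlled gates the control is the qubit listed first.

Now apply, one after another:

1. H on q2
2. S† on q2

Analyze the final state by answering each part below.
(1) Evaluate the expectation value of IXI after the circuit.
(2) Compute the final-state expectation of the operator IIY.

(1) The observable IXI averages to 0.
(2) The expectation value of IIY is -1.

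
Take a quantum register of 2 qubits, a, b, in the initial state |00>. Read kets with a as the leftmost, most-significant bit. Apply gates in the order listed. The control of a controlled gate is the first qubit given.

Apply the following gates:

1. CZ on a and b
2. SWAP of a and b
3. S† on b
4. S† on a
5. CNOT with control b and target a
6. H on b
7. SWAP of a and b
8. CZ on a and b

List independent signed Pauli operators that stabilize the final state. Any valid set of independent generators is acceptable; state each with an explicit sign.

The stabilizer group can be generated by +XI, +IZ, among other valid generating sets.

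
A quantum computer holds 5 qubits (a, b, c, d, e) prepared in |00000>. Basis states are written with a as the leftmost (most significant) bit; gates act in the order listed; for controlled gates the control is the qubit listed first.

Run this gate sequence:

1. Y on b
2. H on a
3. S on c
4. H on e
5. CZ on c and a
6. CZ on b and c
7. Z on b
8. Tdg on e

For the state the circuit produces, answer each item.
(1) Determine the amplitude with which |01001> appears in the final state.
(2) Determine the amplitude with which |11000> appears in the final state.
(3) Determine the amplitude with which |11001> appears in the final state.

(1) The amplitude on |01001> is -exp(I*pi/4)/2.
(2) |11000> carries amplitude -I/2 in the final state.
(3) |11001> carries amplitude -exp(I*pi/4)/2 in the final state.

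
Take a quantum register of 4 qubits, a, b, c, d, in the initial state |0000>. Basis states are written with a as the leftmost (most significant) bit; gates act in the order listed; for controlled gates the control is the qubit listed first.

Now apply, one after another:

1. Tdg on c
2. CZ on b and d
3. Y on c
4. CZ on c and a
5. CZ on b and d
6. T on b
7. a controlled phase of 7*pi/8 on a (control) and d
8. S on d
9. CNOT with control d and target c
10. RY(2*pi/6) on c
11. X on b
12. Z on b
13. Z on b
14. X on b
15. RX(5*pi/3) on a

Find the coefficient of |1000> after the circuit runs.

|1000> carries amplitude -1/4 in the final state.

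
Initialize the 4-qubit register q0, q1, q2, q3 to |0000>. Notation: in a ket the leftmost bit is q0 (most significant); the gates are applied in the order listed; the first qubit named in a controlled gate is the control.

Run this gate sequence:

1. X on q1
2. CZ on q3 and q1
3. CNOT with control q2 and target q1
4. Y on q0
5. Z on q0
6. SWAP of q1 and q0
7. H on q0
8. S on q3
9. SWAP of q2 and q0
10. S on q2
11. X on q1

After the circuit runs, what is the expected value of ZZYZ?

In the final state, ZZYZ has expectation -1.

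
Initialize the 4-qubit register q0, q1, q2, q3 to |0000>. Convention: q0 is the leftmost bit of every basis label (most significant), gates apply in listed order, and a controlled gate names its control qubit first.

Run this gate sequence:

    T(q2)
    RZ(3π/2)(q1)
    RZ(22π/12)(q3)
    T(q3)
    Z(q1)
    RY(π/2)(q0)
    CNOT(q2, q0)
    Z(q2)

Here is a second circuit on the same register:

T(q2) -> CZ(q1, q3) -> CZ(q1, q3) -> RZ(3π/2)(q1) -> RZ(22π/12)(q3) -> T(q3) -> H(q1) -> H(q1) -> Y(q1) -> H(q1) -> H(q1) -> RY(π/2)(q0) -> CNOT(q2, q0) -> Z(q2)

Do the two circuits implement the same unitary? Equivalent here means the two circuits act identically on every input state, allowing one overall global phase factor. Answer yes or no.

No, they are not equivalent — no single phase factor reconciles the two unitaries.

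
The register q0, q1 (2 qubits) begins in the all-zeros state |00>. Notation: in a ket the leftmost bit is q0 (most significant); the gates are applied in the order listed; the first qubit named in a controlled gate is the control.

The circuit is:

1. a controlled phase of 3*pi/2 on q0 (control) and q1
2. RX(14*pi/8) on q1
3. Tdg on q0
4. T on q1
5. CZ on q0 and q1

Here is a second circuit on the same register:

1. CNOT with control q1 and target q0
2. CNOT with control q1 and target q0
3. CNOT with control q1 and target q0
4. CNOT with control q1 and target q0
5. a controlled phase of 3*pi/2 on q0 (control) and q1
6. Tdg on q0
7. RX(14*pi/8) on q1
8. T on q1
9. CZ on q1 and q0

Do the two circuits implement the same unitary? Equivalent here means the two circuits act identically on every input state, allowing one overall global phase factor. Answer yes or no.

Yes — the two circuits implement the same unitary up to a global phase.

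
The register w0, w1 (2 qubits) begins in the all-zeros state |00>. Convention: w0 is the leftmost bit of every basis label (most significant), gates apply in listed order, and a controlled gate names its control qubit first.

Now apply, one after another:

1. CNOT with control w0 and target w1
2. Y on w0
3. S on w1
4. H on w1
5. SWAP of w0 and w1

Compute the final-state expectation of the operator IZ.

The observable IZ averages to -1.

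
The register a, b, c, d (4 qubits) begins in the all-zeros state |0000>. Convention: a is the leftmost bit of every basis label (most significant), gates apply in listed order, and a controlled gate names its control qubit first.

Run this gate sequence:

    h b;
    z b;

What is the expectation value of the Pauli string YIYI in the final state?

In the final state, YIYI has expectation 0.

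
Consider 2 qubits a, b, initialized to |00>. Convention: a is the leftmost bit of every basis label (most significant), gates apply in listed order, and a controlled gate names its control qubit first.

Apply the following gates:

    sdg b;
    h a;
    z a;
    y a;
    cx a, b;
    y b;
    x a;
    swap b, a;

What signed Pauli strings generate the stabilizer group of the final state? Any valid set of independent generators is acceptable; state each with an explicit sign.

The stabilizer group can be generated by -XX, +ZZ, among other valid generating sets.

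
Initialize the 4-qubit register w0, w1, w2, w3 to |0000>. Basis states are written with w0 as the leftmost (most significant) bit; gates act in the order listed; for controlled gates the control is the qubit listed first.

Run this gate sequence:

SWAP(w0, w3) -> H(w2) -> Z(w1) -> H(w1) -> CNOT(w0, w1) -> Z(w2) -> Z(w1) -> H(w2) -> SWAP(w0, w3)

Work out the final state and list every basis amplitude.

After the circuit, the state carries amplitude sqrt(2)/2 on |0010>, -sqrt(2)/2 on |0110>, and 0 on every other basis state.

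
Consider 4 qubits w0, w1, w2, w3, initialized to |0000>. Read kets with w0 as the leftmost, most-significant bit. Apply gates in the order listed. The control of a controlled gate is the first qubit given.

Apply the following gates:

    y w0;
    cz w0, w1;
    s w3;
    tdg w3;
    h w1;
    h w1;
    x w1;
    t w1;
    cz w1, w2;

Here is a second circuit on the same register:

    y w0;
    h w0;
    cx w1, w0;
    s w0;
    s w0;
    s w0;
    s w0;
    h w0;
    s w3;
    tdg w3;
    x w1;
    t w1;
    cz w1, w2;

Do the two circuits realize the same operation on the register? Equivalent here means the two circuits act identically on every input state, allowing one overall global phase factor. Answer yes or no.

Yes — the two circuits implement the same unitary up to a global phase.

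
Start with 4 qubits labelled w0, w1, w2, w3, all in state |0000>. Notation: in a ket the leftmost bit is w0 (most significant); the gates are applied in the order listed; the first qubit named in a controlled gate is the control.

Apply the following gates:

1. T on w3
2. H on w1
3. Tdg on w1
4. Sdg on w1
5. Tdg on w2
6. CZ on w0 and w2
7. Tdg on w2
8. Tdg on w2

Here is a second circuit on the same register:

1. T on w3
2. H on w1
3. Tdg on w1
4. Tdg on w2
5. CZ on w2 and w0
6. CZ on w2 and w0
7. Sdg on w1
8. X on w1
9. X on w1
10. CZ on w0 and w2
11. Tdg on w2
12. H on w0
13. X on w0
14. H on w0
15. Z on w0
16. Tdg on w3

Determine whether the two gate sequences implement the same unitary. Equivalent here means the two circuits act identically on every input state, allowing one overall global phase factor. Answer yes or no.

No: there is an input state on which the two circuits produce genuinely different outputs (not merely differing by a phase).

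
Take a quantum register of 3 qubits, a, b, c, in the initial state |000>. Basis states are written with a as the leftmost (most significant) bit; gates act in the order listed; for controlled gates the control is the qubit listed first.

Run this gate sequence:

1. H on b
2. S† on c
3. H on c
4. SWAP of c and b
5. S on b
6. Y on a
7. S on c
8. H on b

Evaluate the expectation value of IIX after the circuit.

In the final state, IIX has expectation 0.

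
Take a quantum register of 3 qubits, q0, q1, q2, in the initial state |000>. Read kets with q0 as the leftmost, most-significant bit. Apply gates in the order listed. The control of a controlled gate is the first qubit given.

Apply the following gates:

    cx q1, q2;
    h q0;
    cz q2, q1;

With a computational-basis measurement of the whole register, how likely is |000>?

A full measurement returns |000> with probability 1/2.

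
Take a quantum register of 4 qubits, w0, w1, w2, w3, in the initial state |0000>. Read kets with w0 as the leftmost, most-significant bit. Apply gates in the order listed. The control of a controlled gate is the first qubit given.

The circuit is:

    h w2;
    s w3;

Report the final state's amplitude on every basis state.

The resulting statevector has amplitude sqrt(2)/2 on |0000>, sqrt(2)/2 on |0010>, and 0 on every other basis state.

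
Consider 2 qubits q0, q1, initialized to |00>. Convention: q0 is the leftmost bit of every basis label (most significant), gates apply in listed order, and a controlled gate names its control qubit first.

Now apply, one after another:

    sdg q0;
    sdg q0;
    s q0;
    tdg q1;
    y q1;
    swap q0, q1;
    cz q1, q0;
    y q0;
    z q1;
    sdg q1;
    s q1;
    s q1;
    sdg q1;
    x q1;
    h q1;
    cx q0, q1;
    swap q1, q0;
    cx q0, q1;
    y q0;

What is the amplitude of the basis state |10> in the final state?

|10> carries amplitude sqrt(2)*I/2 in the final state.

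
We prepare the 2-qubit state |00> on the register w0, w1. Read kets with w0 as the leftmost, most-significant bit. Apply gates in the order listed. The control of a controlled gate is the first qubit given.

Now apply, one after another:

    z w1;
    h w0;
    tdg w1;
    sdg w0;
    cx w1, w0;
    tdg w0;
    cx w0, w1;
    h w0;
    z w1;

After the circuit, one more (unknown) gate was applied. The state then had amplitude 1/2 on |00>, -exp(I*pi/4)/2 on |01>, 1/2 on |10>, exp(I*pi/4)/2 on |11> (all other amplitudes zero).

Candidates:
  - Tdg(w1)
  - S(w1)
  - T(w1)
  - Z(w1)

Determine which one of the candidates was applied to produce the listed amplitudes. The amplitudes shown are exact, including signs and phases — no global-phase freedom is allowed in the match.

It was Z(w1) that produced the state shown.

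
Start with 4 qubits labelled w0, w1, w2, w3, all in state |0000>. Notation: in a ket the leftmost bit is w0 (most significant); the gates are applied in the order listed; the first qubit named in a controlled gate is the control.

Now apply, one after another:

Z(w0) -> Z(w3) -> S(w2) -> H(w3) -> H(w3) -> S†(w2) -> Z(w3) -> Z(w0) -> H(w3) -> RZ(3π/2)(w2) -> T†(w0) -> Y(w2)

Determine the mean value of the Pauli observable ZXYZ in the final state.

The expectation value of ZXYZ is 0.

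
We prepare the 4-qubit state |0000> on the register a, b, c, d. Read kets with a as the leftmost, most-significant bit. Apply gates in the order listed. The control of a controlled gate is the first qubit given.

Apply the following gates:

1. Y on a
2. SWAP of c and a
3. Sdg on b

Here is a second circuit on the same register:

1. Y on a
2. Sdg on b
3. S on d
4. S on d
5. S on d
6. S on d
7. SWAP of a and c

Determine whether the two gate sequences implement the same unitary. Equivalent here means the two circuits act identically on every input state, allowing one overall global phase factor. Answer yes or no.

Yes: on every input state the two circuits agree up to one overall phase factor.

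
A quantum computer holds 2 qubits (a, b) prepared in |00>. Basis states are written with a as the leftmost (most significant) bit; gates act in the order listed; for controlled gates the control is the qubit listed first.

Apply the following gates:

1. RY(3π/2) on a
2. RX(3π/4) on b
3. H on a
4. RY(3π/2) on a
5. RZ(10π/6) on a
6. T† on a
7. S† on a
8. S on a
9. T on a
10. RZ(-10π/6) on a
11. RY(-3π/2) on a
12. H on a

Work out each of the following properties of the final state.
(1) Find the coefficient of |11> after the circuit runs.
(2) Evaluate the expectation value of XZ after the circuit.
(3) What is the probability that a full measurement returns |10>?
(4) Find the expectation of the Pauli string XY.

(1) |11> carries amplitude -I*sqrt(2*sqrt(2) + 4)/4 in the final state.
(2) The expectation value of XZ is sqrt(2)/2.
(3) The probability of measuring |10> is 1/4 - sqrt(2)/8.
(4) In the final state, XY has expectation sqrt(2)/2.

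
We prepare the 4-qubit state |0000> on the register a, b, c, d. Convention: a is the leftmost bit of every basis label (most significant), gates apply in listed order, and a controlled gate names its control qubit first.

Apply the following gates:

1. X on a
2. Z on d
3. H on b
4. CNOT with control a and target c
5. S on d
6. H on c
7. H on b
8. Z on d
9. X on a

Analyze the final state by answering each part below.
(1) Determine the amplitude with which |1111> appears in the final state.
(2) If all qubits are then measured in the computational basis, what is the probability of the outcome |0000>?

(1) The final state's coefficient on |1111> equals 0.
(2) Outcome |0000> occurs with probability 1/2.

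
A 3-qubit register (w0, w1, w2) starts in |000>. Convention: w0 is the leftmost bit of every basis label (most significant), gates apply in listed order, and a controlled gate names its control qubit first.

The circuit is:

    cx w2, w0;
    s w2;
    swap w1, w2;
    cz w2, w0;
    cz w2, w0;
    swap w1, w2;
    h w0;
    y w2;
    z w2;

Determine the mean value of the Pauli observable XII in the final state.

The observable XII averages to 1. Key observation: steps 3-6 multiply out to the identity, so the circuit reduces to the remaining gates.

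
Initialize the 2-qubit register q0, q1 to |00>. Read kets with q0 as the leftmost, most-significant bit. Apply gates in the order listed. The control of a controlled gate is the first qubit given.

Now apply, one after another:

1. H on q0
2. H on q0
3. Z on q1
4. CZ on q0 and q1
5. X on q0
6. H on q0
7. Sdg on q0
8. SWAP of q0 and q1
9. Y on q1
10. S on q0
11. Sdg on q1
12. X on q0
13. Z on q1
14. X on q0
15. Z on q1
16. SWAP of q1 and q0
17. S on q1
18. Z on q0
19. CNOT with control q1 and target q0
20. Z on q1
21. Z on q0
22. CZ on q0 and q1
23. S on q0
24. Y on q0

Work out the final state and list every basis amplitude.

The final amplitudes are sqrt(2)/2 on |00>, 0 on |01>, sqrt(2)*I/2 on |10>, 0 on |11>.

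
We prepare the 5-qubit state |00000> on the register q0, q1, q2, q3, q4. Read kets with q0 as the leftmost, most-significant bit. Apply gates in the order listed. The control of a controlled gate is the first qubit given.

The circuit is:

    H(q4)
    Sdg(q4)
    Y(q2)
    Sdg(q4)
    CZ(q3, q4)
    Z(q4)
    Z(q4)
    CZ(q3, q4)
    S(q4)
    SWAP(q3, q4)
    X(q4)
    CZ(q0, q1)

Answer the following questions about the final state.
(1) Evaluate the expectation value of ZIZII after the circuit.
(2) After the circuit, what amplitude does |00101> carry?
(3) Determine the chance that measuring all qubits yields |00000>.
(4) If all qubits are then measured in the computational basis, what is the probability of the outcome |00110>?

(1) The observable ZIZII averages to -1.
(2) The final state's coefficient on |00101> equals sqrt(2)*I/2.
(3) The probability of measuring |00000> is 0.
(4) A full measurement returns |00110> with probability 0.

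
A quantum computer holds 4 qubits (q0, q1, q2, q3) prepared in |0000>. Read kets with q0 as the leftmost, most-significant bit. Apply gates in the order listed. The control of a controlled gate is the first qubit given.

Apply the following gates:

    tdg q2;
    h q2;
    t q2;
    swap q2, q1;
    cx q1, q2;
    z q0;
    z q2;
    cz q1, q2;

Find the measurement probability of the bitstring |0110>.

A full measurement returns |0110> with probability 1/2.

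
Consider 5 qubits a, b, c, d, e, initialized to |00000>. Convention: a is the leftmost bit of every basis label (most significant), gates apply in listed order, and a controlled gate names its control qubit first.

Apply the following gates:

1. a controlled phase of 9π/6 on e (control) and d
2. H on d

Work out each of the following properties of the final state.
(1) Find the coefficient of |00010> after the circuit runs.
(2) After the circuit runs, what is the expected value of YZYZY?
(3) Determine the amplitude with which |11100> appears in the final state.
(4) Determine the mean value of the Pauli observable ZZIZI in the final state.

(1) |00010> carries amplitude sqrt(2)/2 in the final state.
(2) The expectation value of YZYZY is 0.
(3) |11100> carries amplitude 0 in the final state.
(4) The observable ZZIZI averages to 0.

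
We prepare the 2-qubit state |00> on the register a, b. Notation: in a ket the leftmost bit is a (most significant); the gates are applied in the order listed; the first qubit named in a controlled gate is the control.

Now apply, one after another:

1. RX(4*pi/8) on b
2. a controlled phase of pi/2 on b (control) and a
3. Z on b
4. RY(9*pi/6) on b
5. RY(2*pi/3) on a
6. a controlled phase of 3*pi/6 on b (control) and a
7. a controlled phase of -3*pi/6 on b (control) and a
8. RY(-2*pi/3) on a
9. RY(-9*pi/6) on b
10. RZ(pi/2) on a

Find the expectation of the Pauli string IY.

The expectation value of IY is 1. Key observation: gates 4-9 undo each other exactly, leaving only the rest of the circuit to track.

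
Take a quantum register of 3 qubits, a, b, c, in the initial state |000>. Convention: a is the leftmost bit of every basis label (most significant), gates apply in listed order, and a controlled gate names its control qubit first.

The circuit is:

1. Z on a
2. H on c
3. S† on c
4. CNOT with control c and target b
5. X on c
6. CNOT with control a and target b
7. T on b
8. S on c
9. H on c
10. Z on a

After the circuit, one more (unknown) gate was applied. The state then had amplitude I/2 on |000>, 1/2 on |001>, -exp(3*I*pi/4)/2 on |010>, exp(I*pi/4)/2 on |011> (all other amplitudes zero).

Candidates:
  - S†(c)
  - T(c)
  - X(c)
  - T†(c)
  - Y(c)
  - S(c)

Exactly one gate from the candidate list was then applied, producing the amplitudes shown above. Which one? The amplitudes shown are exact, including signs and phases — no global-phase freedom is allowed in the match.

The unique candidate consistent with the amplitudes is S(c).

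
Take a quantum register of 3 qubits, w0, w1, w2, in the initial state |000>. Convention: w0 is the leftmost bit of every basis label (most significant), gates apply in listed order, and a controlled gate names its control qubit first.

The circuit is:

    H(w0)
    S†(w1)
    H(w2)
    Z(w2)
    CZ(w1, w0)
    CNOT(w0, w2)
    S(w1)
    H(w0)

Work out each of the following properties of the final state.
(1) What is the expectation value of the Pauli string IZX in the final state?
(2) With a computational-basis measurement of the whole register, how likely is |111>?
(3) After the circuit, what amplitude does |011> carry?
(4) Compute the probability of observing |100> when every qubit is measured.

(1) In the final state, IZX has expectation -1.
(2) Outcome |111> occurs with probability 0.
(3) |011> carries amplitude 0 in the final state.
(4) Outcome |100> occurs with probability 1/2.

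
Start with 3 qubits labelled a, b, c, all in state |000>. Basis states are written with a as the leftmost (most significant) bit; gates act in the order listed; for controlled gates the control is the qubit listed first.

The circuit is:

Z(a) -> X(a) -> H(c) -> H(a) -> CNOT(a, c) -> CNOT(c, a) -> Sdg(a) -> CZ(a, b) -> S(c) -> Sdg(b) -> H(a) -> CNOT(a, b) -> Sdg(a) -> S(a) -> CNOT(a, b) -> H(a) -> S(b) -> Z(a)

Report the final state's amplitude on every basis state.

The resulting statevector has amplitude 1/2 on |000>, -I/2 on |001>, 0 on |010>, 0 on |011>, -I/2 on |100>, -1/2 on |101>, 0 on |110>, 0 on |111>. Key observation: the block from step 10 through step 17 cancels to the identity and can be dropped.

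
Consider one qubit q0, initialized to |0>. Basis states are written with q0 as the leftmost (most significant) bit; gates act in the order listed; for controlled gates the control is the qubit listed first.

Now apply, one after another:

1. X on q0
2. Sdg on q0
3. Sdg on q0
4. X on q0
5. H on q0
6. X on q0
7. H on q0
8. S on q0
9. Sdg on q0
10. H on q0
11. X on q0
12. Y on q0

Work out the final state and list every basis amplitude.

The resulting statevector has amplitude sqrt(2)*I/2 on |0>, -sqrt(2)*I/2 on |1>. Key observation: gates 6-11 undo each other exactly, leaving only the rest of the circuit to track.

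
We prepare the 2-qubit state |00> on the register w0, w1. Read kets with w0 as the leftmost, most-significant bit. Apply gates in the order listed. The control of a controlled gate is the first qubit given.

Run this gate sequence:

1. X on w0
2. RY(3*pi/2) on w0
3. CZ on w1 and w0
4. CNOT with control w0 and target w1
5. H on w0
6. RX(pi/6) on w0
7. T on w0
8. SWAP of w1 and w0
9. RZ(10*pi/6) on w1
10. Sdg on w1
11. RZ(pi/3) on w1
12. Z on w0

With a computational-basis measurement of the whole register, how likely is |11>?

The probability of measuring |11> is 1/4.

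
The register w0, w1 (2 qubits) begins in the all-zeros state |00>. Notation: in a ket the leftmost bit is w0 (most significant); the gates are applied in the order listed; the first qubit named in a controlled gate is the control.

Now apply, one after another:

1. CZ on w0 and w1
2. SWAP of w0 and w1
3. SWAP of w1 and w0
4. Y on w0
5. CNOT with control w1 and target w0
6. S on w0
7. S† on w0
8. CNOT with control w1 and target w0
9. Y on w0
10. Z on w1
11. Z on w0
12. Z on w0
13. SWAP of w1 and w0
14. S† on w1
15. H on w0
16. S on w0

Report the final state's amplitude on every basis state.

After the circuit, the state carries amplitude sqrt(2)/2 on |00>, 0 on |01>, sqrt(2)*I/2 on |10>, 0 on |11>. Key observation: the block from step 4 through step 9 cancels to the identity and can be dropped.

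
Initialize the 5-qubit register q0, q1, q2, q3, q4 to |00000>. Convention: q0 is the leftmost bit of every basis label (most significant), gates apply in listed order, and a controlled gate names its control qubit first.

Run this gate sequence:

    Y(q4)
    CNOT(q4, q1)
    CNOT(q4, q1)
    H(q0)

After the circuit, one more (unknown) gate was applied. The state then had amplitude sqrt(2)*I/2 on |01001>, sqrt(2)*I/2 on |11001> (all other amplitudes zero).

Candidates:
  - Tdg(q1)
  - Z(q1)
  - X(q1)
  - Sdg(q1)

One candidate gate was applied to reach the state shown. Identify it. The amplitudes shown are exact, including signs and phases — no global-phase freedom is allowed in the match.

The applied gate was X(q1). Key observation: the block from step 2 through step 3 cancels to the identity and can be dropped.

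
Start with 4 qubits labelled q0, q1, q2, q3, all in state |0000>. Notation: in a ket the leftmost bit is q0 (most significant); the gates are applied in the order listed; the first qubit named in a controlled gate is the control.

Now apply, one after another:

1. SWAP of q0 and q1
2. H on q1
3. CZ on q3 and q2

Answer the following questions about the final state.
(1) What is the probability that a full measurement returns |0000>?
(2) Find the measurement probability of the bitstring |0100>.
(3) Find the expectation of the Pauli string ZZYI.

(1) Outcome |0000> occurs with probability 1/2.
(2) The probability of measuring |0100> is 1/2.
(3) In the final state, ZZYI has expectation 0.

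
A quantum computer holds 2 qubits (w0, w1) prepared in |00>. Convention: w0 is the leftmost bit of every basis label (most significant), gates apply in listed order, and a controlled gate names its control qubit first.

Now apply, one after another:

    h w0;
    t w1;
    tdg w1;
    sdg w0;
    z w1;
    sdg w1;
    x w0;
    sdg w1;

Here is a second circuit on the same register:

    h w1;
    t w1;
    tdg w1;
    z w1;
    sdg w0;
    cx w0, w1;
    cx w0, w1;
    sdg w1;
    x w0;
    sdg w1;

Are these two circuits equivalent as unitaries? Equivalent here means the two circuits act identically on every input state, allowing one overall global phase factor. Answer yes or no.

No, they are not equivalent — no single phase factor reconciles the two unitaries.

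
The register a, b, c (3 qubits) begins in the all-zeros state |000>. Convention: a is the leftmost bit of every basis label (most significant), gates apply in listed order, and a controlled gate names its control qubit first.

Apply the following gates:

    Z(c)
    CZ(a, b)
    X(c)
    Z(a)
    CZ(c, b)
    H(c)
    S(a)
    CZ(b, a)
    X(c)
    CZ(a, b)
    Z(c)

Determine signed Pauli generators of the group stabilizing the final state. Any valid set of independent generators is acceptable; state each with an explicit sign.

The stabilizer group can be generated by +IIX, +ZII, +IZI, among other valid generating sets.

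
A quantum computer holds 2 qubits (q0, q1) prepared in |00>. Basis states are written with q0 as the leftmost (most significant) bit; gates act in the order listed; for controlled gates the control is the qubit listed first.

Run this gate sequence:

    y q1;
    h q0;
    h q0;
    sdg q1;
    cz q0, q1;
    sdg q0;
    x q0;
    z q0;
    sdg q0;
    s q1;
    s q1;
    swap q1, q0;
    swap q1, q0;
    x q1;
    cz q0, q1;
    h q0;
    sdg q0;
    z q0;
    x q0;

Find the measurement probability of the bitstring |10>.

The probability of measuring |10> is 1/2. Key observation: gates 12-13 undo each other exactly, leaving only the rest of the circuit to track.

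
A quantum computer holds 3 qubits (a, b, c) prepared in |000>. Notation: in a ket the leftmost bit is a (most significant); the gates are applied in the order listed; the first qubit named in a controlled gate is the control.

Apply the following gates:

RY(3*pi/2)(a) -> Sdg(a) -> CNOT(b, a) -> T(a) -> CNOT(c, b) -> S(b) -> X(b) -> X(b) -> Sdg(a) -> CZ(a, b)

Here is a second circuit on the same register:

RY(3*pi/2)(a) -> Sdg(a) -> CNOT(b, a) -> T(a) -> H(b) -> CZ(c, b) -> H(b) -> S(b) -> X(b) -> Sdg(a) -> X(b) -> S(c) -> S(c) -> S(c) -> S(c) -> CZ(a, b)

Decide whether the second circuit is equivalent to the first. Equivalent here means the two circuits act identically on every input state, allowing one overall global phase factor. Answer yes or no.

Yes: on every input state the two circuits agree up to one overall phase factor.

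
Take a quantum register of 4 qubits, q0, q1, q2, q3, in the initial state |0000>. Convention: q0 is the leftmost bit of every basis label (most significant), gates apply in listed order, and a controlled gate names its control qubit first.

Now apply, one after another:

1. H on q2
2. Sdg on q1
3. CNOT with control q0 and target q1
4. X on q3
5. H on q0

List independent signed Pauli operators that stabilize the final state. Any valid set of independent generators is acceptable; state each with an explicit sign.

The final state is stabilized by the group generated by +XIII, +IIXI, +IZII, -IIIZ; other independent generating sets are equally valid.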